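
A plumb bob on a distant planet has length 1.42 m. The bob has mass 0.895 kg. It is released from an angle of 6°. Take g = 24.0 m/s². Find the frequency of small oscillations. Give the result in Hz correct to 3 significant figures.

0.654 Hz

T = 2π√(L/g) = 2π√(1.42/24.0) = 1.528 s, so f = 1/T = 0.654 Hz.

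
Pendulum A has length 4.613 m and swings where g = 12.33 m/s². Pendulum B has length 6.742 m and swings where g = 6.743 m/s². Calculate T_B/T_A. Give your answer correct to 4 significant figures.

T = 2π√(L/g), so T_B/T_A = √((L_B/g_B)/(L_A/g_A)) = √((6.742/6.743)/(4.613/12.33)) = 1.635.

1.635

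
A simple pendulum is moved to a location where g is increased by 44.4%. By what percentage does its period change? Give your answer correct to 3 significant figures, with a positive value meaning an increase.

-16.8%

T ∝ 1/√g, so T'/T = 1/√(1.444) = 0.8322.
Percentage change in T = (0.8322 − 1) × 100% = -16.8%.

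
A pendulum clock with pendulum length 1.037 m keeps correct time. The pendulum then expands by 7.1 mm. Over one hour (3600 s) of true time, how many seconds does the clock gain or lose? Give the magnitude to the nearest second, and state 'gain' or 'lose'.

lose 12 s

T ∝ √L, so T'/T = √(1.04410/1.037) = 1.00342.
In 3600 s of true time the clock registers 3600/1.00342 = 3587.7 s, so it loses 12 s.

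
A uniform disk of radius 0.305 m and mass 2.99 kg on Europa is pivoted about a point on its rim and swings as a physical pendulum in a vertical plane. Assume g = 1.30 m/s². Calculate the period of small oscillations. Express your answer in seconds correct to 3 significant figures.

3.73 s

I_cm = ½mr² = 0.1391 kg·m². The pivot is at distance d = 0.305 m from the centre of mass.
By the parallel-axis theorem, I = I_cm + md² = 0.1391 + 0.2781 = 0.4172 kg·m².
T = 2π√(I/(mgd)) = 2π√(0.4172/(2.99 × 1.30 × 0.305)) = 3.73 s.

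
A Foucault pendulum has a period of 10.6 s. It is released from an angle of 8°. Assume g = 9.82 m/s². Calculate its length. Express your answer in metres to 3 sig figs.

From T = 2π√(L/g), L = gT²/(4π²) = 9.82 × 10.60²/(4π²) = 27.9 m.

27.9 m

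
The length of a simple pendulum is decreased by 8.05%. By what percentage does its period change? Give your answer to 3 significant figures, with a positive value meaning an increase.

T ∝ √L, so T'/T = √(0.9195) = 0.9589.
Percentage change in T = (0.9589 − 1) × 100% = -4.11%.

-4.11%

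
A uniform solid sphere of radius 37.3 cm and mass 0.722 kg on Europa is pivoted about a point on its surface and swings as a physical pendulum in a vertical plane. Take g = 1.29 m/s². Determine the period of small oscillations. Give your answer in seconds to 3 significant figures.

I_cm = (2/5)mr² = 0.04018 kg·m². The pivot is at distance d = 0.373 m from the centre of mass.
By the parallel-axis theorem, I = I_cm + md² = 0.04018 + 0.1005 = 0.1406 kg·m².
T = 2π√(I/(mgd)) = 2π√(0.1406/(0.722 × 1.29 × 0.373)) = 4.00 s.

4.00 s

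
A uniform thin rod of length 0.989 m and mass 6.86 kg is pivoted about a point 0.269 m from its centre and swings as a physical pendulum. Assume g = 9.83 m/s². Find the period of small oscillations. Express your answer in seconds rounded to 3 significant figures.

1.52 s

For a physical pendulum T = 2π√(I/(mgd)), with d = 0.2690 m from pivot to centre of mass.
I_cm = mL²/12 = 6.86 × 0.989²/12 = 0.5592 kg·m²; I = I_cm + md² = 0.5592 + 6.86 × 0.2690² = 1.056 kg·m².
T = 2π√(1.056/(6.86 × 9.83 × 0.2690)) = 1.52 s.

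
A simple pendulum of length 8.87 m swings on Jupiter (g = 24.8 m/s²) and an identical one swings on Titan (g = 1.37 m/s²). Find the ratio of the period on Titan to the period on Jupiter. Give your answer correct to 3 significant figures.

T ∝ 1/√g, so T₂/T₁ = √(g₁/g₂) = √(24.8/1.37) = 4.25.

4.25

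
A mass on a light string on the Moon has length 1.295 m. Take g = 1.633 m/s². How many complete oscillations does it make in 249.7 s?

T = 2π√(L/g) = 2π√(1.295/1.633) = 5.5953 s.
Number of complete oscillations = ⌊249.7/5.5953⌋ = ⌊44.627⌋ = 44.

44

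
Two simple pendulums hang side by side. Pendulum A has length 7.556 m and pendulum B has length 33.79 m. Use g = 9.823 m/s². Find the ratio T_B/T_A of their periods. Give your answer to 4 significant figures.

2.115

T ∝ √L, so T_B/T_A = √(L_B/L_A) = √(33.79/7.556) = 2.115.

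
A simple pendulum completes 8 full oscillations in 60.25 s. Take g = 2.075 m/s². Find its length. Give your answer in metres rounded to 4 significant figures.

2.981 m

T = 60.25/8 = 7.5312 s.
From T = 2π√(L/g), L = gT²/(4π²) = 2.075 × 7.5312²/(4π²) = 2.981 m.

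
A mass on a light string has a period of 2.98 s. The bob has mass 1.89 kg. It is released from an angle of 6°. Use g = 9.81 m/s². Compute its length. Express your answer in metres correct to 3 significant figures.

From T = 2π√(L/g), L = gT²/(4π²) = 9.81 × 2.980²/(4π²) = 2.21 m.

2.21 m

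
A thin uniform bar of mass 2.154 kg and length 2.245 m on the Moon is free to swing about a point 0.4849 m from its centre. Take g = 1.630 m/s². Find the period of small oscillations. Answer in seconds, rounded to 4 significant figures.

5.720 s

For a physical pendulum T = 2π√(I/(mgd)), with d = 0.48490 m from pivot to centre of mass.
I_cm = mL²/12 = 2.154 × 2.245²/12 = 0.90468 kg·m²; I = I_cm + md² = 0.90468 + 2.154 × 0.48490² = 1.4112 kg·m².
T = 2π√(1.4112/(2.154 × 1.630 × 0.48490)) = 5.720 s.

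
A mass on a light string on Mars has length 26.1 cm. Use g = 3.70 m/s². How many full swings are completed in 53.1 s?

T = 2π√(L/g) = 2π√(0.261/3.70) = 1.669 s.
Number of complete oscillations = ⌊53.1/1.669⌋ = ⌊31.82⌋ = 31.

31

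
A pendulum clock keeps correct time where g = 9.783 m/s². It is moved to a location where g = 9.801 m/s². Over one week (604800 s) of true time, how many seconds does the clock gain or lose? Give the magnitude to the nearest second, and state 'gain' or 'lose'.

gain 556 s

The clock's period scales as T ∝ 1/√g, so T'/T = √(9.783/9.801) = 0.999081.
In 604800 s of true time the clock registers 604800/0.999081 = 605356.1 s, so it gains 556 s.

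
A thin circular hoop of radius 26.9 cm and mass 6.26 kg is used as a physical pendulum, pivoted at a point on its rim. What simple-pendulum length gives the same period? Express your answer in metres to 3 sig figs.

The equivalent simple-pendulum length is L_eq = I/(md), where I is about the pivot and d = 0.2690 m.
I_cm = mR² = 0.4530 kg·m², so I = I_cm + md² = 0.4530 + 0.4530 = 0.9060 kg·m².
L_eq = 0.9060/(6.26 × 0.2690) = 0.538 m.

0.538 m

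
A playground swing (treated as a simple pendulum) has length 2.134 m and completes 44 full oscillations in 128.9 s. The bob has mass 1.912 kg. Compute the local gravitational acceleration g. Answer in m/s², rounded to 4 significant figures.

9.816 m/s²

T = 128.9/44 = 2.9295 s.
From T = 2π√(L/g), g = 4π²L/T² = 4π² × 2.134/2.9295² = 9.816 m/s².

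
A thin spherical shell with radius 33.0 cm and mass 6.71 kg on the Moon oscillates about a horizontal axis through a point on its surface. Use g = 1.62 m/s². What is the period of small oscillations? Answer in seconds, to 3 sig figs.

3.66 s

I_cm = (2/3)mr² = 0.4871 kg·m². The pivot is at distance d = 0.330 m from the centre of mass.
By the parallel-axis theorem, I = I_cm + md² = 0.4871 + 0.7307 = 1.218 kg·m².
T = 2π√(I/(mgd)) = 2π√(1.218/(6.71 × 1.62 × 0.330)) = 3.66 s.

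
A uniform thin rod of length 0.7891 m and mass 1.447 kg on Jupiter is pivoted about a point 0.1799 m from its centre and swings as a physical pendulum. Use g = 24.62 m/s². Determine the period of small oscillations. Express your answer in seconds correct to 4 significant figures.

For a physical pendulum T = 2π√(I/(mgd)), with d = 0.17990 m from pivot to centre of mass.
I_cm = mL²/12 = 1.447 × 0.7891²/12 = 0.075085 kg·m²; I = I_cm + md² = 0.075085 + 1.447 × 0.17990² = 0.12192 kg·m².
T = 2π√(0.12192/(1.447 × 24.62 × 0.17990)) = 0.8666 s.

0.8666 s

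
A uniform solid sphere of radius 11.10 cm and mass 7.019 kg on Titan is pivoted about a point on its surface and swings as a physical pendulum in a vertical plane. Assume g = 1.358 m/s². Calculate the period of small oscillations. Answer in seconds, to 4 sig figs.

2.125 s

I_cm = (2/5)mr² = 0.034592 kg·m². The pivot is at distance d = 0.1110 m from the centre of mass.
By the parallel-axis theorem, I = I_cm + md² = 0.034592 + 0.086481 = 0.12107 kg·m².
T = 2π√(I/(mgd)) = 2π√(0.12107/(7.019 × 1.358 × 0.1110)) = 2.125 s.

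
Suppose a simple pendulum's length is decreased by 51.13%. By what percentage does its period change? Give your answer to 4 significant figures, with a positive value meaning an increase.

-30.09%

T ∝ √L, so T'/T = √(0.48870) = 0.69907.
Percentage change in T = (0.69907 − 1) × 100% = -30.09%.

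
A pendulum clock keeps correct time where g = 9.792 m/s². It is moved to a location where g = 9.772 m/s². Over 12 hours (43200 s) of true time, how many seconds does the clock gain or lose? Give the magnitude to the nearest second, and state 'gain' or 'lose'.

lose 44 s

The clock's period scales as T ∝ 1/√g, so T'/T = √(9.792/9.772) = 1.00102.
In 43200 s of true time the clock registers 43200/1.00102 = 43155.9 s, so it loses 44 s.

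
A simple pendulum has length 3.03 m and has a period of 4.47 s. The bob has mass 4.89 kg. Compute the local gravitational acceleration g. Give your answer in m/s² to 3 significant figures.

From T = 2π√(L/g), g = 4π²L/T² = 4π² × 3.03/4.470² = 5.99 m/s².

5.99 m/s²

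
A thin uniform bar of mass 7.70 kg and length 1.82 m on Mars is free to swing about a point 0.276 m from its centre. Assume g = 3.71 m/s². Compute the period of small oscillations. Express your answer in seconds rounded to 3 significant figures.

3.69 s

For a physical pendulum T = 2π√(I/(mgd)), with d = 0.2760 m from pivot to centre of mass.
I_cm = mL²/12 = 7.70 × 1.82²/12 = 2.125 kg·m²; I = I_cm + md² = 2.125 + 7.70 × 0.2760² = 2.712 kg·m².
T = 2π√(2.712/(7.70 × 3.71 × 0.2760)) = 3.69 s.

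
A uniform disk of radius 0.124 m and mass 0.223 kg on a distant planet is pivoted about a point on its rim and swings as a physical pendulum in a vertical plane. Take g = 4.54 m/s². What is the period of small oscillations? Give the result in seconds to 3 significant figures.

1.27 s

I_cm = ½mr² = 0.001714 kg·m². The pivot is at distance d = 0.124 m from the centre of mass.
By the parallel-axis theorem, I = I_cm + md² = 0.001714 + 0.003429 = 0.005143 kg·m².
T = 2π√(I/(mgd)) = 2π√(0.005143/(0.223 × 4.54 × 0.124)) = 1.27 s.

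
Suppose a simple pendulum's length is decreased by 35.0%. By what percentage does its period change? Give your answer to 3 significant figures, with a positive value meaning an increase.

-19.4%

T ∝ √L, so T'/T = √(0.6500) = 0.8062.
Percentage change in T = (0.8062 − 1) × 100% = -19.4%.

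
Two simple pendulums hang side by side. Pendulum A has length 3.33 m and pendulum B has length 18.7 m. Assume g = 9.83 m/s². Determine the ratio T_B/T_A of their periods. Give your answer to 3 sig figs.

T ∝ √L, so T_B/T_A = √(L_B/L_A) = √(18.7/3.33) = 2.37.

2.37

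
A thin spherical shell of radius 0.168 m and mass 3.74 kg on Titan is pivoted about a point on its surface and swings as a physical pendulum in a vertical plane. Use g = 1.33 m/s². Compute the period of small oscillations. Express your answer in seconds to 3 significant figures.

I_cm = (2/3)mr² = 0.07037 kg·m². The pivot is at distance d = 0.168 m from the centre of mass.
By the parallel-axis theorem, I = I_cm + md² = 0.07037 + 0.1056 = 0.1759 kg·m².
T = 2π√(I/(mgd)) = 2π√(0.1759/(3.74 × 1.33 × 0.168)) = 2.88 s.

2.88 s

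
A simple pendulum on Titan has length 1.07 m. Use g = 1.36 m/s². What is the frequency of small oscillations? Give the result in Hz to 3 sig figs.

0.179 Hz

T = 2π√(L/g) = 2π√(1.07/1.36) = 5.573 s, so f = 1/T = 0.179 Hz.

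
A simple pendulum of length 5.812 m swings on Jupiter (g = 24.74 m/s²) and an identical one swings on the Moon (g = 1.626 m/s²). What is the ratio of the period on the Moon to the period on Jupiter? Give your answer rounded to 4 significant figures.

3.901

T ∝ 1/√g, so T₂/T₁ = √(g₁/g₂) = √(24.74/1.626) = 3.901.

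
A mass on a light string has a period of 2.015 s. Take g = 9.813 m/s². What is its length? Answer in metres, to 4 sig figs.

1.009 m

From T = 2π√(L/g), L = gT²/(4π²) = 9.813 × 2.0150²/(4π²) = 1.009 m.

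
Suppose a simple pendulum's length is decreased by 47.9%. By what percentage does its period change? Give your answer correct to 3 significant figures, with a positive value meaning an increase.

-27.8%

T ∝ √L, so T'/T = √(0.5210) = 0.7218.
Percentage change in T = (0.7218 − 1) × 100% = -27.8%.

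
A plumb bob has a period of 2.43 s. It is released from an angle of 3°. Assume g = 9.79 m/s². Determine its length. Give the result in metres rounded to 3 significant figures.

1.46 m

From T = 2π√(L/g), L = gT²/(4π²) = 9.79 × 2.430²/(4π²) = 1.46 m.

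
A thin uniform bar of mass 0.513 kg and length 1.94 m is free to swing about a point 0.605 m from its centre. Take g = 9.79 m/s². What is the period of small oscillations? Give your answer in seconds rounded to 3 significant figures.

For a physical pendulum T = 2π√(I/(mgd)), with d = 0.6050 m from pivot to centre of mass.
I_cm = mL²/12 = 0.513 × 1.94²/12 = 0.1609 kg·m²; I = I_cm + md² = 0.1609 + 0.513 × 0.6050² = 0.3487 kg·m².
T = 2π√(0.3487/(0.513 × 9.79 × 0.6050)) = 2.13 s.

2.13 s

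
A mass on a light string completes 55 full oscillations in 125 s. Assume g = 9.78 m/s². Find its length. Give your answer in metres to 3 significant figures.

1.28 m

T = 125/55 = 2.273 s.
From T = 2π√(L/g), L = gT²/(4π²) = 9.78 × 2.273²/(4π²) = 1.28 m.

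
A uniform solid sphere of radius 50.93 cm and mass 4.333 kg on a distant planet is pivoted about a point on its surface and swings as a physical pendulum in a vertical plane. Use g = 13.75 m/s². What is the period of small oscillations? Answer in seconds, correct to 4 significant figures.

1.431 s

I_cm = (2/5)mr² = 0.44957 kg·m². The pivot is at distance d = 0.5093 m from the centre of mass.
By the parallel-axis theorem, I = I_cm + md² = 0.44957 + 1.1239 = 1.5735 kg·m².
T = 2π√(I/(mgd)) = 2π√(1.5735/(4.333 × 13.75 × 0.5093)) = 1.431 s.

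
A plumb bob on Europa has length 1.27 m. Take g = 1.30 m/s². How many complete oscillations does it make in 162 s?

T = 2π√(L/g) = 2π√(1.27/1.30) = 6.210 s.
Number of complete oscillations = ⌊162/6.210⌋ = ⌊26.09⌋ = 26.

26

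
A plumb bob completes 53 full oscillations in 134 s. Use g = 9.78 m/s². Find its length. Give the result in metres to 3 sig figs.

1.58 m

T = 134/53 = 2.528 s.
From T = 2π√(L/g), L = gT²/(4π²) = 9.78 × 2.528²/(4π²) = 1.58 m.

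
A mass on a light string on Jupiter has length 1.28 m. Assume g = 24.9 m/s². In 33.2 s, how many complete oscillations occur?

23

T = 2π√(L/g) = 2π√(1.28/24.9) = 1.425 s.
Number of complete oscillations = ⌊33.2/1.425⌋ = ⌊23.31⌋ = 23.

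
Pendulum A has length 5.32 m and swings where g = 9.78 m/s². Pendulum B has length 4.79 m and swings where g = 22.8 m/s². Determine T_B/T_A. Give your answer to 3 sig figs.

T = 2π√(L/g), so T_B/T_A = √((L_B/g_B)/(L_A/g_A)) = √((4.79/22.8)/(5.32/9.78)) = 0.621.

0.621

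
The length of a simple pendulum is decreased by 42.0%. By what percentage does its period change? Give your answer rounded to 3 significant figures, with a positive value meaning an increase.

T ∝ √L, so T'/T = √(0.5800) = 0.7616.
Percentage change in T = (0.7616 − 1) × 100% = -23.8%.

-23.8%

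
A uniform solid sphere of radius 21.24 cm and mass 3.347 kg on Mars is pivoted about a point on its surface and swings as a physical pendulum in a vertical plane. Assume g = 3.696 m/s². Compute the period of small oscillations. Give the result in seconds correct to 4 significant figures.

I_cm = (2/5)mr² = 0.060398 kg·m². The pivot is at distance d = 0.2124 m from the centre of mass.
By the parallel-axis theorem, I = I_cm + md² = 0.060398 + 0.15100 = 0.21139 kg·m².
T = 2π√(I/(mgd)) = 2π√(0.21139/(3.347 × 3.696 × 0.2124)) = 1.782 s.

1.782 s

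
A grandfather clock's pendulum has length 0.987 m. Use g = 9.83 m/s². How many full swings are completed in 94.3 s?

T = 2π√(L/g) = 2π√(0.987/9.83) = 1.991 s.
Number of complete oscillations = ⌊94.3/1.991⌋ = ⌊47.36⌋ = 47.

47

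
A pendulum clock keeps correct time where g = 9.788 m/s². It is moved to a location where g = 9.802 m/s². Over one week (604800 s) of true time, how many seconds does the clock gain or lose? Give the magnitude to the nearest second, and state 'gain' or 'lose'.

gain 432 s

The clock's period scales as T ∝ 1/√g, so T'/T = √(9.788/9.802) = 0.999286.
In 604800 s of true time the clock registers 604800/0.999286 = 605232.4 s, so it gains 432 s.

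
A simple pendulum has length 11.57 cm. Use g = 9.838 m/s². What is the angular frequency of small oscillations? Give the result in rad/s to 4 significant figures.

9.221 rad/s

ω = √(g/L) = √(9.838/0.1157) = 9.221 rad/s.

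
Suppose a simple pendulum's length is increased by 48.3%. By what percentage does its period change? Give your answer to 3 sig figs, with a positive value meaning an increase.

T ∝ √L, so T'/T = √(1.483) = 1.218.
Percentage change in T = (1.218 − 1) × 100% = 21.8%.

21.8%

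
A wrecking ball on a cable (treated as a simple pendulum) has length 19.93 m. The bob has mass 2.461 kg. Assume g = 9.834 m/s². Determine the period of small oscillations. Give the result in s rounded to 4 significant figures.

T = 2π√(L/g) = 2π√(19.93/9.834) = 2π × 1.4236 = 8.945 s.

8.945 s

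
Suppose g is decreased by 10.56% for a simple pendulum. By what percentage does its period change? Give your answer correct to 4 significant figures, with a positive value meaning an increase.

T ∝ 1/√g, so T'/T = 1/√(0.89440) = 1.0574.
Percentage change in T = (1.0574 − 1) × 100% = 5.739%.

5.739%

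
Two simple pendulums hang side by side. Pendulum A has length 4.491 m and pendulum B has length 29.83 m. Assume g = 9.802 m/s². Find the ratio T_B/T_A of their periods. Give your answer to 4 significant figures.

2.577

T ∝ √L, so T_B/T_A = √(L_B/L_A) = √(29.83/4.491) = 2.577.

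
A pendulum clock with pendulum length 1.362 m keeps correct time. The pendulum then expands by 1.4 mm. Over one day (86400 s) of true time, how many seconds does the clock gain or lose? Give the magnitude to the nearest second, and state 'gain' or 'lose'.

lose 44 s

T ∝ √L, so T'/T = √(1.36340/1.362) = 1.00051.
In 86400 s of true time the clock registers 86400/1.00051 = 86355.6 s, so it loses 44 s.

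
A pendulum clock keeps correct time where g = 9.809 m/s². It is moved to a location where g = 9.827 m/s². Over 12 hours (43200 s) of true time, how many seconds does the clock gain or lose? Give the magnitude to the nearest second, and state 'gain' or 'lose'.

gain 40 s

The clock's period scales as T ∝ 1/√g, so T'/T = √(9.809/9.827) = 0.999084.
In 43200 s of true time the clock registers 43200/0.999084 = 43239.6 s, so it gains 40 s.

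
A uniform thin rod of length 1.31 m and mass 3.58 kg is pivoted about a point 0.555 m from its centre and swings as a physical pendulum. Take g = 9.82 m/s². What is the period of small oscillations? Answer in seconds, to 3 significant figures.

For a physical pendulum T = 2π√(I/(mgd)), with d = 0.5550 m from pivot to centre of mass.
I_cm = mL²/12 = 3.58 × 1.31²/12 = 0.5120 kg·m²; I = I_cm + md² = 0.5120 + 3.58 × 0.5550² = 1.615 kg·m².
T = 2π√(1.615/(3.58 × 9.82 × 0.5550)) = 1.81 s.

1.81 s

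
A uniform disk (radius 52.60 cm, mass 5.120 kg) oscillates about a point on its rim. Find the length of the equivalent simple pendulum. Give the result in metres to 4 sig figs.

The equivalent simple-pendulum length is L_eq = I/(md), where I is about the pivot and d = 0.52600 m.
I_cm = ½mR² = 0.70829 kg·m², so I = I_cm + md² = 0.70829 + 1.4166 = 2.1249 kg·m².
L_eq = 2.1249/(5.120 × 0.52600) = 0.7890 m.

0.7890 m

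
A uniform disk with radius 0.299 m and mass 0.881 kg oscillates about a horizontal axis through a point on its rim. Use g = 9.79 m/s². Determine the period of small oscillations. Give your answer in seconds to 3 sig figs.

1.34 s

I_cm = ½mr² = 0.03938 kg·m². The pivot is at distance d = 0.299 m from the centre of mass.
By the parallel-axis theorem, I = I_cm + md² = 0.03938 + 0.07876 = 0.1181 kg·m².
T = 2π√(I/(mgd)) = 2π√(0.1181/(0.881 × 9.79 × 0.299)) = 1.34 s.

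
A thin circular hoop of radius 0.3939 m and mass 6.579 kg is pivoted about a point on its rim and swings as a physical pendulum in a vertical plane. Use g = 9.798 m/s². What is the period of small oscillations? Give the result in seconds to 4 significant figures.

1.782 s

I_cm = mr² = 1.0208 kg·m². The pivot is at distance d = 0.3939 m from the centre of mass.
By the parallel-axis theorem, I = I_cm + md² = 1.0208 + 1.0208 = 2.0416 kg·m².
T = 2π√(I/(mgd)) = 2π√(2.0416/(6.579 × 9.798 × 0.3939)) = 1.782 s.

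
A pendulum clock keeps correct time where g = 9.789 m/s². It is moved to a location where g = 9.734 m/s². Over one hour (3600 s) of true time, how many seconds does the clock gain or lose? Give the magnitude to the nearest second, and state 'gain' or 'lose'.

lose 10 s

The clock's period scales as T ∝ 1/√g, so T'/T = √(9.789/9.734) = 1.00282.
In 3600 s of true time the clock registers 3600/1.00282 = 3589.9 s, so it loses 10 s.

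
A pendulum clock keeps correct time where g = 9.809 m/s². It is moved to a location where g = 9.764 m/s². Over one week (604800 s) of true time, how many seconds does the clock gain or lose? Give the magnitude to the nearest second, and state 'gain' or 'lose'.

lose 1389 s

The clock's period scales as T ∝ 1/√g, so T'/T = √(9.809/9.764) = 1.00230.
In 604800 s of true time the clock registers 604800/1.00230 = 603411.1 s, so it loses 1389 s.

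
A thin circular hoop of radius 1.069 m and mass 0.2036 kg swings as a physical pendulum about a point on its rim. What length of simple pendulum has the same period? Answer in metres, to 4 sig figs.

The equivalent simple-pendulum length is L_eq = I/(md), where I is about the pivot and d = 1.0690 m.
I_cm = mR² = 0.23267 kg·m², so I = I_cm + md² = 0.23267 + 0.23267 = 0.46533 kg·m².
L_eq = 0.46533/(0.2036 × 1.0690) = 2.138 m.

2.138 m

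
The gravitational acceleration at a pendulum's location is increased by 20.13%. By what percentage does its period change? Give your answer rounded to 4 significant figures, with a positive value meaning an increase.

-8.762%

T ∝ 1/√g, so T'/T = 1/√(1.2013) = 0.91238.
Percentage change in T = (0.91238 − 1) × 100% = -8.762%.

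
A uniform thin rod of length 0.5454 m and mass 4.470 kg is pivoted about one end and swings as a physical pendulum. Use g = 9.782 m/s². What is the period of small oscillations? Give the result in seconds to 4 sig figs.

For a physical pendulum T = 2π√(I/(mgd)), with d = 0.27270 m from pivot to centre of mass.
I_cm = mL²/12 = 4.470 × 0.5454²/12 = 0.11080 kg·m²; I = I_cm + md² = 0.11080 + 4.470 × 0.27270² = 0.44322 kg·m².
T = 2π√(0.44322/(4.470 × 9.782 × 0.27270)) = 1.211 s.

1.211 s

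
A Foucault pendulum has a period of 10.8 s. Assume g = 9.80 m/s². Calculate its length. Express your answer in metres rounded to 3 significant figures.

29.0 m

From T = 2π√(L/g), L = gT²/(4π²) = 9.80 × 10.80²/(4π²) = 29.0 m.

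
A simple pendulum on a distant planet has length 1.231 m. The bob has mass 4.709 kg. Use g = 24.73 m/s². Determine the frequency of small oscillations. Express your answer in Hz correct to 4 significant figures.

T = 2π√(L/g) = 2π√(1.231/24.73) = 1.4018 s, so f = 1/T = 0.7134 Hz.

0.7134 Hz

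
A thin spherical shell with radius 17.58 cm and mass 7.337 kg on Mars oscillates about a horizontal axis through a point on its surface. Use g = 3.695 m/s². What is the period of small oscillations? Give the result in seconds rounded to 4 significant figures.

I_cm = (2/3)mr² = 0.15117 kg·m². The pivot is at distance d = 0.1758 m from the centre of mass.
By the parallel-axis theorem, I = I_cm + md² = 0.15117 + 0.22675 = 0.37792 kg·m².
T = 2π√(I/(mgd)) = 2π√(0.37792/(7.337 × 3.695 × 0.1758)) = 1.769 s.

1.769 s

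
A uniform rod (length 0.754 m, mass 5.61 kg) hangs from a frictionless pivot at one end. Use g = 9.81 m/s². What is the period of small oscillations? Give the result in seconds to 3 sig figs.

For a physical pendulum T = 2π√(I/(mgd)), with d = 0.3770 m from pivot to centre of mass.
I_cm = mL²/12 = 5.61 × 0.754²/12 = 0.2658 kg·m²; I = I_cm + md² = 0.2658 + 5.61 × 0.3770² = 1.063 kg·m².
T = 2π√(1.063/(5.61 × 9.81 × 0.3770)) = 1.42 s.

1.42 s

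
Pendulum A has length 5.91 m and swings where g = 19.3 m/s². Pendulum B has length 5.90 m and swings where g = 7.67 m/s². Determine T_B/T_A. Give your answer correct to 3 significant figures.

1.58

T = 2π√(L/g), so T_B/T_A = √((L_B/g_B)/(L_A/g_A)) = √((5.90/7.67)/(5.91/19.3)) = 1.58.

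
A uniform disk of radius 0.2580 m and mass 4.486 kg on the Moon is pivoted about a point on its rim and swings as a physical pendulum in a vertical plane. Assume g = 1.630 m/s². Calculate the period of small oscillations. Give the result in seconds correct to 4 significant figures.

I_cm = ½mr² = 0.14930 kg·m². The pivot is at distance d = 0.2580 m from the centre of mass.
By the parallel-axis theorem, I = I_cm + md² = 0.14930 + 0.29861 = 0.44791 kg·m².
T = 2π√(I/(mgd)) = 2π√(0.44791/(4.486 × 1.630 × 0.2580)) = 3.062 s.

3.062 s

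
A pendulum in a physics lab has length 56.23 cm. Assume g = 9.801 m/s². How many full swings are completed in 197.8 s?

T = 2π√(L/g) = 2π√(0.5623/9.801) = 1.5050 s.
Number of complete oscillations = ⌊197.8/1.5050⌋ = ⌊131.43⌋ = 131.

131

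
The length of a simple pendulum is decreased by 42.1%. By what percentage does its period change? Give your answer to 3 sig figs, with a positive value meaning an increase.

T ∝ √L, so T'/T = √(0.5790) = 0.7609.
Percentage change in T = (0.7609 − 1) × 100% = -23.9%.

-23.9%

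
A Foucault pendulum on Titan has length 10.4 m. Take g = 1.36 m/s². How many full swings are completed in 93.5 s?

T = 2π√(L/g) = 2π√(10.4/1.36) = 17.38 s.
Number of complete oscillations = ⌊93.5/17.38⌋ = ⌊5.381⌋ = 5.

5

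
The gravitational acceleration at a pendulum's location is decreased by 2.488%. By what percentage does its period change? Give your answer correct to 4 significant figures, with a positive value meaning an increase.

1.268%

T ∝ 1/√g, so T'/T = 1/√(0.97512) = 1.0127.
Percentage change in T = (1.0127 − 1) × 100% = 1.268%.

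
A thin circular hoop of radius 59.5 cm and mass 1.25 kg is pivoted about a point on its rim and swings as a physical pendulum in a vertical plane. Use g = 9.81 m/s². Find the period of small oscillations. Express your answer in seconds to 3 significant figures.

I_cm = mr² = 0.4425 kg·m². The pivot is at distance d = 0.595 m from the centre of mass.
By the parallel-axis theorem, I = I_cm + md² = 0.4425 + 0.4425 = 0.8851 kg·m².
T = 2π√(I/(mgd)) = 2π√(0.8851/(1.25 × 9.81 × 0.595)) = 2.19 s.

2.19 s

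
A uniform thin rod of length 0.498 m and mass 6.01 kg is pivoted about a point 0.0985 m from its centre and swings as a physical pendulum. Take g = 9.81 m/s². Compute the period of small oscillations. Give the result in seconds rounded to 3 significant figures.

For a physical pendulum T = 2π√(I/(mgd)), with d = 0.09850 m from pivot to centre of mass.
I_cm = mL²/12 = 6.01 × 0.498²/12 = 0.1242 kg·m²; I = I_cm + md² = 0.1242 + 6.01 × 0.09850² = 0.1825 kg·m².
T = 2π√(0.1825/(6.01 × 9.81 × 0.09850)) = 1.11 s.

1.11 s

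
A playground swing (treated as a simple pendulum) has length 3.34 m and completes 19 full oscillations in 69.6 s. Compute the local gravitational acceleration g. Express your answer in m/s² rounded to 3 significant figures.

9.83 m/s²

T = 69.6/19 = 3.663 s.
From T = 2π√(L/g), g = 4π²L/T² = 4π² × 3.34/3.663² = 9.83 m/s².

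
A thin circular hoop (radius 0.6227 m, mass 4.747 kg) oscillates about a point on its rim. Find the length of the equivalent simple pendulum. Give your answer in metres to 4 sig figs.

1.245 m

The equivalent simple-pendulum length is L_eq = I/(md), where I is about the pivot and d = 0.62270 m.
I_cm = mR² = 1.8407 kg·m², so I = I_cm + md² = 1.8407 + 1.8407 = 3.6813 kg·m².
L_eq = 3.6813/(4.747 × 0.62270) = 1.245 m.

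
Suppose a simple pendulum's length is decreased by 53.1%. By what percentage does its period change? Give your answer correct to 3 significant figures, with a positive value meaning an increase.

-31.5%

T ∝ √L, so T'/T = √(0.4690) = 0.6848.
Percentage change in T = (0.6848 − 1) × 100% = -31.5%.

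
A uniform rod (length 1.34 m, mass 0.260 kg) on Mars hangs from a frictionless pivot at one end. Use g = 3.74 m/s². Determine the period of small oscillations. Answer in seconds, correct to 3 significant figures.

3.07 s

For a physical pendulum T = 2π√(I/(mgd)), with d = 0.6700 m from pivot to centre of mass.
I_cm = mL²/12 = 0.260 × 1.34²/12 = 0.03890 kg·m²; I = I_cm + md² = 0.03890 + 0.260 × 0.6700² = 0.1556 kg·m².
T = 2π√(0.1556/(0.260 × 3.74 × 0.6700)) = 3.07 s.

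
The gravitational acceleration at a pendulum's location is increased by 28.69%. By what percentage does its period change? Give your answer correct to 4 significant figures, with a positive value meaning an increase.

T ∝ 1/√g, so T'/T = 1/√(1.2869) = 0.88151.
Percentage change in T = (0.88151 − 1) × 100% = -11.85%.

-11.85%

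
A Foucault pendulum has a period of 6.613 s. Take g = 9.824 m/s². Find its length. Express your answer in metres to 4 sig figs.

From T = 2π√(L/g), L = gT²/(4π²) = 9.824 × 6.6130²/(4π²) = 10.88 m.

10.88 m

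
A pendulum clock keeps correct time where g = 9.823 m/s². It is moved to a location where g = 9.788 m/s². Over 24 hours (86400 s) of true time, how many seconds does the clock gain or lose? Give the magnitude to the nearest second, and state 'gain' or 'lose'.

lose 154 s

The clock's period scales as T ∝ 1/√g, so T'/T = √(9.823/9.788) = 1.00179.
In 86400 s of true time the clock registers 86400/1.00179 = 86245.9 s, so it loses 154 s.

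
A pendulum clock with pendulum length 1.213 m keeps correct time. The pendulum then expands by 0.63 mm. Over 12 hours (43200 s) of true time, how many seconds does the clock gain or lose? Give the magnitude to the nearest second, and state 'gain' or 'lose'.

T ∝ √L, so T'/T = √(1.21363/1.213) = 1.00026.
In 43200 s of true time the clock registers 43200/1.00026 = 43188.8 s, so it loses 11 s.

lose 11 s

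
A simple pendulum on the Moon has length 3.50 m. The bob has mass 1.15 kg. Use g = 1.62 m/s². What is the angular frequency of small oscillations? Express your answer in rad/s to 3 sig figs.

0.680 rad/s

ω = √(g/L) = √(1.62/3.50) = 0.680 rad/s.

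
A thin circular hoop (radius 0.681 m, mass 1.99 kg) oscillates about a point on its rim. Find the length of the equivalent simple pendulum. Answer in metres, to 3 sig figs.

The equivalent simple-pendulum length is L_eq = I/(md), where I is about the pivot and d = 0.6810 m.
I_cm = mR² = 0.9229 kg·m², so I = I_cm + md² = 0.9229 + 0.9229 = 1.846 kg·m².
L_eq = 1.846/(1.99 × 0.6810) = 1.36 m.

1.36 m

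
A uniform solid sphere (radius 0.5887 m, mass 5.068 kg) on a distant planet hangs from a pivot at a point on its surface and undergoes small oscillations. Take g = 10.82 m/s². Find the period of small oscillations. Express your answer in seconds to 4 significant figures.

I_cm = (2/5)mr² = 0.70256 kg·m². The pivot is at distance d = 0.5887 m from the centre of mass.
By the parallel-axis theorem, I = I_cm + md² = 0.70256 + 1.7564 = 2.4590 kg·m².
T = 2π√(I/(mgd)) = 2π√(2.4590/(5.068 × 10.82 × 0.5887)) = 1.734 s.

1.734 s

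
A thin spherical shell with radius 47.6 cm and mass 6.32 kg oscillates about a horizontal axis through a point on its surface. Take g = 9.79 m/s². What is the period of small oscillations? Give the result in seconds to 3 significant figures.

I_cm = (2/3)mr² = 0.9546 kg·m². The pivot is at distance d = 0.476 m from the centre of mass.
By the parallel-axis theorem, I = I_cm + md² = 0.9546 + 1.432 = 2.387 kg·m².
T = 2π√(I/(mgd)) = 2π√(2.387/(6.32 × 9.79 × 0.476)) = 1.79 s.

1.79 s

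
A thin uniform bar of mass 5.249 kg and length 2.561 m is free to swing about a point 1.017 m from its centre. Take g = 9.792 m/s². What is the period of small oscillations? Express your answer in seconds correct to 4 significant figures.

2.503 s

For a physical pendulum T = 2π√(I/(mgd)), with d = 1.0170 m from pivot to centre of mass.
I_cm = mL²/12 = 5.249 × 2.561²/12 = 2.8689 kg·m²; I = I_cm + md² = 2.8689 + 5.249 × 1.0170² = 8.2979 kg·m².
T = 2π√(8.2979/(5.249 × 9.792 × 1.0170)) = 2.503 s.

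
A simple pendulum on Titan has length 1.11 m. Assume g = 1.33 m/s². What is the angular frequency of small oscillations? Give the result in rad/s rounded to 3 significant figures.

1.09 rad/s

ω = √(g/L) = √(1.33/1.11) = 1.09 rad/s.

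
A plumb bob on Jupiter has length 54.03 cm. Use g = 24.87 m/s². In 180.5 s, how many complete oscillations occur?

194

T = 2π√(L/g) = 2π√(0.5403/24.87) = 0.92610 s.
Number of complete oscillations = ⌊180.5/0.92610⌋ = ⌊194.90⌋ = 194.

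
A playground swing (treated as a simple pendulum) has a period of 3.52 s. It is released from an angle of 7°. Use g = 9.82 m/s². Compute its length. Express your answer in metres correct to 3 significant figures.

From T = 2π√(L/g), L = gT²/(4π²) = 9.82 × 3.520²/(4π²) = 3.08 m.

3.08 m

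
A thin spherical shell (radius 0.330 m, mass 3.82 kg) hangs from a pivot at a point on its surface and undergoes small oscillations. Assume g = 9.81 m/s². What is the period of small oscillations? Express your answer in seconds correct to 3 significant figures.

I_cm = (2/3)mr² = 0.2773 kg·m². The pivot is at distance d = 0.330 m from the centre of mass.
By the parallel-axis theorem, I = I_cm + md² = 0.2773 + 0.4160 = 0.6933 kg·m².
T = 2π√(I/(mgd)) = 2π√(0.6933/(3.82 × 9.81 × 0.330)) = 1.49 s.

1.49 s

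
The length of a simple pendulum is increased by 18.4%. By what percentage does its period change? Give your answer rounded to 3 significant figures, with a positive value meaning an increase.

8.81%

T ∝ √L, so T'/T = √(1.184) = 1.088.
Percentage change in T = (1.088 − 1) × 100% = 8.81%.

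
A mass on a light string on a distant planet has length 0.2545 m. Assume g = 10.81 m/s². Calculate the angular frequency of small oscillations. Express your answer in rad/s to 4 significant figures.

6.517 rad/s

ω = √(g/L) = √(10.81/0.2545) = 6.517 rad/s.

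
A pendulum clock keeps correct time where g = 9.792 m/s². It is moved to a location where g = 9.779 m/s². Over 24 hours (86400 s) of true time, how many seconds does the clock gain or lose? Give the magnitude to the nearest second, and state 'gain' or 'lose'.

lose 57 s

The clock's period scales as T ∝ 1/√g, so T'/T = √(9.792/9.779) = 1.00066.
In 86400 s of true time the clock registers 86400/1.00066 = 86342.6 s, so it loses 57 s.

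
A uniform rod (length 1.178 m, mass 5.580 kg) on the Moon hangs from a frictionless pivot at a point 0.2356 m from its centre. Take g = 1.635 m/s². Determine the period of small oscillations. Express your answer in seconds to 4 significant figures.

For a physical pendulum T = 2π√(I/(mgd)), with d = 0.23560 m from pivot to centre of mass.
I_cm = mL²/12 = 5.580 × 1.178²/12 = 0.64527 kg·m²; I = I_cm + md² = 0.64527 + 5.580 × 0.23560² = 0.95500 kg·m².
T = 2π√(0.95500/(5.580 × 1.635 × 0.23560)) = 4.188 s.

4.188 s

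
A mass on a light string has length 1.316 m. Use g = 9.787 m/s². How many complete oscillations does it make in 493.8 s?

T = 2π√(L/g) = 2π√(1.316/9.787) = 2.3040 s.
Number of complete oscillations = ⌊493.8/2.3040⌋ = ⌊214.32⌋ = 214.

214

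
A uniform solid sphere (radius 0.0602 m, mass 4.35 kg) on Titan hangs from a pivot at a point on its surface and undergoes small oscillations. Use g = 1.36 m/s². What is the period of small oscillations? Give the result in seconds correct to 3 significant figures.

I_cm = (2/5)mr² = 0.006306 kg·m². The pivot is at distance d = 0.0602 m from the centre of mass.
By the parallel-axis theorem, I = I_cm + md² = 0.006306 + 0.01576 = 0.02207 kg·m².
T = 2π√(I/(mgd)) = 2π√(0.02207/(4.35 × 1.36 × 0.0602)) = 1.56 s.

1.56 s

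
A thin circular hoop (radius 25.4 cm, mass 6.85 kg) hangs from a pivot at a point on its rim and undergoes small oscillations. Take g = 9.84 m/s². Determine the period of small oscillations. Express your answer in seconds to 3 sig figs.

1.43 s

I_cm = mr² = 0.4419 kg·m². The pivot is at distance d = 0.254 m from the centre of mass.
By the parallel-axis theorem, I = I_cm + md² = 0.4419 + 0.4419 = 0.8839 kg·m².
T = 2π√(I/(mgd)) = 2π√(0.8839/(6.85 × 9.84 × 0.254)) = 1.43 s.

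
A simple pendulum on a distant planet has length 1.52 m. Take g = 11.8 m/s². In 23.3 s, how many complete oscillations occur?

T = 2π√(L/g) = 2π√(1.52/11.8) = 2.255 s.
Number of complete oscillations = ⌊23.3/2.255⌋ = ⌊10.33⌋ = 10.

10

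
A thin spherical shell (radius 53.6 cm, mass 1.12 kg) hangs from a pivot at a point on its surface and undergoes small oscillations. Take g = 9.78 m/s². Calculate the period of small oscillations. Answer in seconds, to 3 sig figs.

I_cm = (2/3)mr² = 0.2145 kg·m². The pivot is at distance d = 0.536 m from the centre of mass.
By the parallel-axis theorem, I = I_cm + md² = 0.2145 + 0.3218 = 0.5363 kg·m².
T = 2π√(I/(mgd)) = 2π√(0.5363/(1.12 × 9.78 × 0.536)) = 1.90 s.

1.90 s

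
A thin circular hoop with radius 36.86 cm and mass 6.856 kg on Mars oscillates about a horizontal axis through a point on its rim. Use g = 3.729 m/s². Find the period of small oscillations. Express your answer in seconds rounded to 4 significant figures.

2.794 s

I_cm = mr² = 0.93150 kg·m². The pivot is at distance d = 0.3686 m from the centre of mass.
By the parallel-axis theorem, I = I_cm + md² = 0.93150 + 0.93150 = 1.8630 kg·m².
T = 2π√(I/(mgd)) = 2π√(1.8630/(6.856 × 3.729 × 0.3686)) = 2.794 s.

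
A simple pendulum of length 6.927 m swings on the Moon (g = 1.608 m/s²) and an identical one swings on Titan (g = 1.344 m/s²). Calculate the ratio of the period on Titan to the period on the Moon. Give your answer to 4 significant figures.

T ∝ 1/√g, so T₂/T₁ = √(g₁/g₂) = √(1.608/1.344) = 1.094.

1.094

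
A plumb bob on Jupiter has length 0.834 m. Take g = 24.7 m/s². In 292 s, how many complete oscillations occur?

T = 2π√(L/g) = 2π√(0.834/24.7) = 1.155 s.
Number of complete oscillations = ⌊292/1.155⌋ = ⌊252.9⌋ = 252.

252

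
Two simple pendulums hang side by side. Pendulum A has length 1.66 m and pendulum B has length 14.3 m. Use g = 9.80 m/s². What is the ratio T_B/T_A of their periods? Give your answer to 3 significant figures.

T ∝ √L, so T_B/T_A = √(L_B/L_A) = √(14.3/1.66) = 2.94.

2.94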